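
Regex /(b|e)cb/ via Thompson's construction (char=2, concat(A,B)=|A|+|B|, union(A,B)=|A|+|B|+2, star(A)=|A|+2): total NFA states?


Syntax tree has 4 char leaf(s), 1 union(s), 0 star(s)
chars contribute 4×2 = 8; each union adds +2; each star adds +2
Total: 8 + 2 + 0 = 10 states


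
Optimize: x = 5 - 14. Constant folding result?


5 - 14 = -9 at compile time
Optimized: x = -9


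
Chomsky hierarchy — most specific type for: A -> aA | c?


Right-linear: every RHS is a terminal or a terminal followed by one nonterminal
Classification: Type 3 (Regular)


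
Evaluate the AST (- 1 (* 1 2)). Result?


Evaluate inner: (* 1 2) = 2
Evaluate root: (- 1 2) = -1
Result: -1


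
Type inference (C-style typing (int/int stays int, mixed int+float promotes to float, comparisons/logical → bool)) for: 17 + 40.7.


Operand types: int + float
Rule: mixed int/float promotes to float; int/int stays int
Result type: float


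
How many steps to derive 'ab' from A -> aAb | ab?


Derivation: A => ab
Steps: 1


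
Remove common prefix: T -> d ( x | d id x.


Common prefix: 'd'
Factored: T -> d T', T' -> ( x | id x


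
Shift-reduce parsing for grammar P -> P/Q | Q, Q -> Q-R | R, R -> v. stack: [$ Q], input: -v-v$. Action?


shift '-' to continue Q -> Q-R
Action: shift


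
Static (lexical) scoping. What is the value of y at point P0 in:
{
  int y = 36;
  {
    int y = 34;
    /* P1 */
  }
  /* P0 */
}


y declared in the same block as P0
y = 36


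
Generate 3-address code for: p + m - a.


Break into single-operator statements:
t1 = p + m
t2 = t1 - a


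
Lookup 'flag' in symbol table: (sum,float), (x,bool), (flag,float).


Lookup 'flag' → type float


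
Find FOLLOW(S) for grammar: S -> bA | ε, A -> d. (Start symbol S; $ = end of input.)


$ ∈ FOLLOW(S). For each A -> αBβ: add FIRST(β)\{ε} to FOLLOW(B); if β nullable, add FOLLOW(A).
FOLLOW(S) = {$}


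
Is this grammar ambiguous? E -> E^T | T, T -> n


precedence layered via separate nonterminal T: deterministic
Unambiguous


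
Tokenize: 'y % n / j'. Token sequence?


Scan left to right, longest-match per lexeme
Tokens: ID(y), OP(%), ID(n), OP(/), ID(j)


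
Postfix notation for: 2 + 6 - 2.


Left to right (same or higher precedence on left)
Postfix: 2 6 + 2 -


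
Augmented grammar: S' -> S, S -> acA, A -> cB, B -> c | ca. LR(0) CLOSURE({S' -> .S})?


Start: S' -> .S
For each item with dot before a nonterminal B, add B -> .γ for every B-production
Closure: [S' -> .S, S -> .acA]


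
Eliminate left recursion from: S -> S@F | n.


Left-recursive alternatives: S@F; non-recursive: n
Introduce S': S -> nS', S' -> @FS' | ε


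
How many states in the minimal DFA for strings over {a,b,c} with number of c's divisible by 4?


Track (count of c) mod 4: states 0..3, accept at 0
Minimal DFA: 4 states


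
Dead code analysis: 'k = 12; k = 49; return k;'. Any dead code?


first assignment to k is overwritten before any read
Dead: 'k = 12'


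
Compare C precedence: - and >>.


'-' is additive (level 9); '>>' is shift (level 8)
Higher level binds tighter
'-' has higher precedence than '>>'


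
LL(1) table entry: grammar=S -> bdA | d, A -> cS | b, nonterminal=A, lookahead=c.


For [A, c]: 'c' ∈ FIRST(cS)
Entry: A -> cS


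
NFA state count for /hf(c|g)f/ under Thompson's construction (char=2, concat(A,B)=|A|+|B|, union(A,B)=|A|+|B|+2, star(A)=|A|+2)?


Syntax tree has 5 char leaf(s), 1 union(s), 0 star(s)
chars contribute 5×2 = 10; each union adds +2; each star adds +2
Total: 10 + 2 + 0 = 12 states


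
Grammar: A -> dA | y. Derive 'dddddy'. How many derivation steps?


Derivation: A => dA => ddA => dddA => ddddA => dddddA => dddddy
Steps: 6


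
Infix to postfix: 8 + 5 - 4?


Left to right (same or higher precedence on left)
Postfix: 8 5 + 4 -


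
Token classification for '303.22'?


Pattern: digits with a decimal point
Type: FLOAT_LITERAL


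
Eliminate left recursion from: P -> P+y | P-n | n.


Left-recursive alternatives: P+y, P-n; non-recursive: n
Introduce P': P -> nP', P' -> +yP' | -nP' | ε


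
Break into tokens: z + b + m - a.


Scan left to right, longest-match per lexeme
Tokens: ID(z), OP(+), ID(b), OP(+), ID(m), OP(-), ID(a)


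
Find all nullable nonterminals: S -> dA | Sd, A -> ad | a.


A nonterminal is nullable iff some alternative derives ε (directly, or every symbol in it is nullable)
Nullable: {}


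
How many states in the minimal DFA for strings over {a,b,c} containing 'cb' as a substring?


KMP-style automaton: 2 progress states + 1 absorbing accept = 3
Minimal DFA: 3 states


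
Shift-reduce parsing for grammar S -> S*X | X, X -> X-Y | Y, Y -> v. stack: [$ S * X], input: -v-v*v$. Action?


'-' can extend X; shift to build X -> X-Y
Action: shift


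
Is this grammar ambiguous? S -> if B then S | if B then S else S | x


dangling else: 'if B then if B then x else x' parses two ways
Ambiguous


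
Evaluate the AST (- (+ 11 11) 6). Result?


Evaluate inner: (+ 11 11) = 22
Evaluate root: (- 22 6) = 16
Result: 16


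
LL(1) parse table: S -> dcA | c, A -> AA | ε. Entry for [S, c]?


For [S, c]: 'c' ∈ FIRST(c)
Entry: S -> c


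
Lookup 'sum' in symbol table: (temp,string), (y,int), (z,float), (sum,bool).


Lookup 'sum' → type bool


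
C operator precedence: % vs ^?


'%' is multiplicative (level 10); '^' is bitwise XOR (level 4)
Higher level binds tighter
'%' has higher precedence than '^'


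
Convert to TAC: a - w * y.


Break into single-operator statements:
t1 = w * y
t2 = a - t1


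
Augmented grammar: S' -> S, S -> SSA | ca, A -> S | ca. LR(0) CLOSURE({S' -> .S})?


Start: S' -> .S
For each item with dot before a nonterminal B, add B -> .γ for every B-production
Closure: [S' -> .S, S -> .SSA, S -> .ca]


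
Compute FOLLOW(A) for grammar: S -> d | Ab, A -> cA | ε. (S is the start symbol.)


$ ∈ FOLLOW(S). For each A -> αBβ: add FIRST(β)\{ε} to FOLLOW(B); if β nullable, add FOLLOW(A).
FOLLOW(A) = {b}


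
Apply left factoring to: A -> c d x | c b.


Common prefix: 'c'
Factored: A -> c A', A' -> d x | b


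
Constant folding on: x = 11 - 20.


11 - 20 = -9 at compile time
Optimized: x = -9


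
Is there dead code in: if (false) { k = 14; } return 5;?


condition is constant false, so the whole block is unreachable
Dead: 'if (false) { k = 14; }'


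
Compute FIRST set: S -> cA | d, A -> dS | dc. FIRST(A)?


Per alternative of A: FIRST(dS) = {d}; FIRST(dc) = {d}
FIRST(A) = {d}


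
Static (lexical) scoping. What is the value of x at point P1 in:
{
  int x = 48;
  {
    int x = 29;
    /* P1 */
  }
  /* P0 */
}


x declared in the same block as P1
x = 29


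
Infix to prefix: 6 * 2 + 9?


left-to-right (same/higher precedence on left): tree is (+ (* 6 2) 9)
Prefix: + * 6 2 9


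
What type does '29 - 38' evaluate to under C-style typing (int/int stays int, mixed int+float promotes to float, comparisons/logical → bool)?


Operand types: int - int
Rule: mixed int/float promotes to float; int/int stays int
Result type: int


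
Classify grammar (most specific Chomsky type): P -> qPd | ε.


Single nonterminal LHS, but q^n d^n is not regular
Classification: Type 2 (Context-Free)


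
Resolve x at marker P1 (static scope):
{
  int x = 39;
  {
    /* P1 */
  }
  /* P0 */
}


P1's block does not declare x; resolves to the enclosing declaration at depth 0
x = 39


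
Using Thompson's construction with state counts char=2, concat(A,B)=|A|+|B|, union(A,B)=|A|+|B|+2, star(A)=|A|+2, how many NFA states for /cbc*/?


Syntax tree has 3 char leaf(s), 0 union(s), 1 star(s)
chars contribute 3×2 = 6; each union adds +2; each star adds +2
Total: 6 + 0 + 2 = 8 states


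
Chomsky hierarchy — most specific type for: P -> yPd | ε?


Single nonterminal LHS, but y^n d^n is not regular
Classification: Type 2 (Context-Free)


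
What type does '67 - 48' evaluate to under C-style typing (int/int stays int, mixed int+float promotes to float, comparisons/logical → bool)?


Operand types: int - int
Rule: mixed int/float promotes to float; int/int stays int
Result type: int


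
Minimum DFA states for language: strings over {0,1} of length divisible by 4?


Track length mod 4: states 0..3, accept at 0
Minimal DFA: 4 states


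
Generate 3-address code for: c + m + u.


Break into single-operator statements:
t1 = c + m
t2 = t1 + u


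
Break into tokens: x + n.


Scan left to right, longest-match per lexeme
Tokens: ID(x), OP(+), ID(n)


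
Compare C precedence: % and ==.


'%' is multiplicative (level 10); '==' is equality (level 6)
Higher level binds tighter
'%' has higher precedence than '=='


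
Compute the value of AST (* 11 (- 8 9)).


Evaluate inner: (- 8 9) = -1
Evaluate root: (* 11 -1) = -11
Result: -11


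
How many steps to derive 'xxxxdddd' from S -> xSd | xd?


Derivation: S => xSd => xxSdd => xxxSddd => xxxxdddd
Steps: 4


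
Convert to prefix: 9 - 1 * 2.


'*' binds tighter: tree is (- 9 (* 1 2))
Prefix: - 9 * 1 2


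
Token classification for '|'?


Pattern: operator symbol
Type: OPERATOR


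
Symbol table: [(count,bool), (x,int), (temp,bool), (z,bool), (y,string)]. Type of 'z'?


Lookup 'z' → type bool


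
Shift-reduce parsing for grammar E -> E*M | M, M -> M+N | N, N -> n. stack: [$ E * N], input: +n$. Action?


'N' (not preceded by M+) is the handle for M -> N
Action: reduce (M -> N)


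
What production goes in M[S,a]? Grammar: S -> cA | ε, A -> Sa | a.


For [S, a]: ε is nullable and 'a' ∈ FOLLOW(S)
Entry: S -> ε


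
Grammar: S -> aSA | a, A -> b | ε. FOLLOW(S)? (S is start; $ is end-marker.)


$ ∈ FOLLOW(S). For each A -> αBβ: add FIRST(β)\{ε} to FOLLOW(B); if β nullable, add FOLLOW(A).
FOLLOW(S) = {$, b}


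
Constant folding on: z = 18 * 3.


18 * 3 = 54 at compile time
Optimized: z = 54


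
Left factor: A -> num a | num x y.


Common prefix: 'num'
Factored: A -> num A', A' -> a | x y


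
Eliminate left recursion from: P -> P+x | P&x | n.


Left-recursive alternatives: P+x, P&x; non-recursive: n
Introduce P': P -> nP', P' -> +xP' | &xP' | ε


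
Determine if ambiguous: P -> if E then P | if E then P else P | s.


dangling else: 'if E then if E then s else s' parses two ways
Ambiguous


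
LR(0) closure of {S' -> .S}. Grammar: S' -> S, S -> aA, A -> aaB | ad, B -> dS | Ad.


Start: S' -> .S
For each item with dot before a nonterminal B, add B -> .γ for every B-production
Closure: [S' -> .S, S -> .aA]


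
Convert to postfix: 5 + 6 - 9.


Left to right (same or higher precedence on left)
Postfix: 5 6 + 9 -


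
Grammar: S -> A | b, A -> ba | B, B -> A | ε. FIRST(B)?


Per alternative of B: FIRST(A) = {b, ε}; FIRST(ε) = {ε}
FIRST(B) = {b, ε}


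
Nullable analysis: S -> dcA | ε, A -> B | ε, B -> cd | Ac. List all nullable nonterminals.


A nonterminal is nullable iff some alternative derives ε (directly, or every symbol in it is nullable)
Nullable: {A, S}


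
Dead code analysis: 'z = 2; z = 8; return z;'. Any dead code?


first assignment to z is overwritten before any read
Dead: 'z = 2'


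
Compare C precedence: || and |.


'|' is bitwise OR (level 3); '||' is logical OR (level 1)
Higher level binds tighter
'|' has higher precedence than '||'


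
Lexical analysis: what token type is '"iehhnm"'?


Pattern: double-quoted sequence
Type: STRING_LITERAL


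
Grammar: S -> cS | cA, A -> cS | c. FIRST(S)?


Per alternative of S: FIRST(cS) = {c}; FIRST(cA) = {c}
FIRST(S) = {c}


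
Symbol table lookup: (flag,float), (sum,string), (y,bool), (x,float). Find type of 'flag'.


Lookup 'flag' → type float


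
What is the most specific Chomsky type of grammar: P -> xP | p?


Right-linear: every RHS is a terminal or a terminal followed by one nonterminal
Classification: Type 3 (Regular)


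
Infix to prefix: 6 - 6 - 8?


left-to-right (same/higher precedence on left): tree is (- (- 6 6) 8)
Prefix: - - 6 6 8


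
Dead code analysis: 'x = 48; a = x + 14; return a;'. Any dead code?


x is read by a's definition; a is returned
No dead code


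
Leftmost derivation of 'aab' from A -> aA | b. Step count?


Derivation: A => aA => aaA => aab
Steps: 3


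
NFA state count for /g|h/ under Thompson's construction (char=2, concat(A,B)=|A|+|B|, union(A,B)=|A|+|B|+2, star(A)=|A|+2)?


Syntax tree has 2 char leaf(s), 1 union(s), 0 star(s)
chars contribute 2×2 = 4; each union adds +2; each star adds +2
Total: 4 + 2 + 0 = 6 states


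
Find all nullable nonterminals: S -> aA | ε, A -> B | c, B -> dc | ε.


A nonterminal is nullable iff some alternative derives ε (directly, or every symbol in it is nullable)
Nullable: {A, B, S}


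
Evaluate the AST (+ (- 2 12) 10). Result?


Evaluate inner: (- 2 12) = -10
Evaluate root: (+ -10 10) = 0
Result: 0


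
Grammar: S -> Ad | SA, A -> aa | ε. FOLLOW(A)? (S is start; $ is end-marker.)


$ ∈ FOLLOW(S). For each A -> αBβ: add FIRST(β)\{ε} to FOLLOW(B); if β nullable, add FOLLOW(A).
FOLLOW(A) = {$, a, d}


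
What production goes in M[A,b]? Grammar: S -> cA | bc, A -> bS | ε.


For [A, b]: 'b' ∈ FIRST(bS)
Entry: A -> bS


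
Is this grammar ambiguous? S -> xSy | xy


balanced x^n…y^n: each string has a unique parse
Unambiguous


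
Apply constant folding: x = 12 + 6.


12 + 6 = 18 at compile time
Optimized: x = 18


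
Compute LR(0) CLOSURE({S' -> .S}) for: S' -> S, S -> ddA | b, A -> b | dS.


Start: S' -> .S
For each item with dot before a nonterminal B, add B -> .γ for every B-production
Closure: [S' -> .S, S -> .ddA, S -> .b]


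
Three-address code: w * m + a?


Break into single-operator statements:
t1 = w * m
t2 = t1 + a


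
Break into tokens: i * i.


Scan left to right, longest-match per lexeme
Tokens: ID(i), OP(*), ID(i)


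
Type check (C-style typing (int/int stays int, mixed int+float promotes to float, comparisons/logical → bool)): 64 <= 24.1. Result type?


Operand types: int <= float
Rule: comparison yields bool
Result type: bool


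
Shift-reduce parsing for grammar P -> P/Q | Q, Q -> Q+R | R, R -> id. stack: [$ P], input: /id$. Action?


shift '/' to continue P -> P/Q
Action: shift


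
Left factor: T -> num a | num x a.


Common prefix: 'num'
Factored: T -> num T', T' -> a | x a


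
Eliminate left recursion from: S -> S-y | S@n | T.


Left-recursive alternatives: S-y, S@n; non-recursive: T
Introduce S': S -> TS', S' -> -yS' | @nS' | ε


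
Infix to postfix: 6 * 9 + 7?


Left to right (same or higher precedence on left)
Postfix: 6 9 * 7 +


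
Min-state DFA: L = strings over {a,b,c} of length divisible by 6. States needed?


Track length mod 6: states 0..5, accept at 0
Minimal DFA: 6 states


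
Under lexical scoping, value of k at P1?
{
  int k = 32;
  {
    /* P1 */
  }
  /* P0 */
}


P1's block does not declare k; resolves to the enclosing declaration at depth 0
k = 32


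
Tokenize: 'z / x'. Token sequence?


Scan left to right, longest-match per lexeme
Tokens: ID(z), OP(/), ID(x)


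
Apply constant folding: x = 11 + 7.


11 + 7 = 18 at compile time
Optimized: x = 18


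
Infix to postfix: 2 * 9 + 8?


Left to right (same or higher precedence on left)
Postfix: 2 9 * 8 +


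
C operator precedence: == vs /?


'/' is multiplicative (level 10); '==' is equality (level 6)
Higher level binds tighter
'/' has higher precedence than '=='


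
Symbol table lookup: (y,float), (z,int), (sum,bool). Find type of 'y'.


Lookup 'y' → type float


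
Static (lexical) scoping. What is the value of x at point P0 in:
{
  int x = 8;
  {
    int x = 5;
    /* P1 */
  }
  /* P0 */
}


x declared in the same block as P0
x = 8


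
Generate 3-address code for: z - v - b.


Break into single-operator statements:
t1 = z - v
t2 = t1 - b


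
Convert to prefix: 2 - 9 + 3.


left-to-right (same/higher precedence on left): tree is (+ (- 2 9) 3)
Prefix: + - 2 9 3


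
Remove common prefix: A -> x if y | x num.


Common prefix: 'x'
Factored: A -> x A', A' -> if y | num


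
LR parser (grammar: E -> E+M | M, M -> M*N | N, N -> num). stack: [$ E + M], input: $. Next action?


handle 'E+M' on top; lookahead ∈ FOLLOW(E) = {+, $}
Action: reduce (E -> E+M)


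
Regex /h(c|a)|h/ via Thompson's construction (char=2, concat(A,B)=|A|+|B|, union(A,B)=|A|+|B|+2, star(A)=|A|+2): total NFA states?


Syntax tree has 4 char leaf(s), 2 union(s), 0 star(s)
chars contribute 4×2 = 8; each union adds +2; each star adds +2
Total: 8 + 4 + 0 = 12 states


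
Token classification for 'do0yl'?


Pattern: letter/underscore followed by alphanumerics, not a keyword
Type: IDENTIFIER


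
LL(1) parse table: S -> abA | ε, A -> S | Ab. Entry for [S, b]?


For [S, b]: ε is nullable and 'b' ∈ FOLLOW(S)
Entry: S -> ε


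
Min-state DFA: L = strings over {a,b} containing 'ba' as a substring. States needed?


KMP-style automaton: 2 progress states + 1 absorbing accept = 3
Minimal DFA: 3 states


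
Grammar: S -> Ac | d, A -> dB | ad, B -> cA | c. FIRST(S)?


Per alternative of S: FIRST(Ac) = {a, d}; FIRST(d) = {d}
FIRST(S) = {a, d}


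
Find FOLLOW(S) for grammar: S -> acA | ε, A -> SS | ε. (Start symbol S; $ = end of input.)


$ ∈ FOLLOW(S). For each A -> αBβ: add FIRST(β)\{ε} to FOLLOW(B); if β nullable, add FOLLOW(A).
FOLLOW(S) = {$, a}


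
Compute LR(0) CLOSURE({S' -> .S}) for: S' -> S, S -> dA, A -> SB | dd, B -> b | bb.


Start: S' -> .S
For each item with dot before a nonterminal B, add B -> .γ for every B-production
Closure: [S' -> .S, S -> .dA]


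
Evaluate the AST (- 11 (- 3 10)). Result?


Evaluate inner: (- 3 10) = -7
Evaluate root: (- 11 -7) = 18
Result: 18


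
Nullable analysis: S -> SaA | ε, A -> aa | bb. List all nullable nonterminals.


A nonterminal is nullable iff some alternative derives ε (directly, or every symbol in it is nullable)
Nullable: {S}


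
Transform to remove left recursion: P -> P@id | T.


Left-recursive alternatives: P@id; non-recursive: T
Introduce P': P -> TP', P' -> @idP' | ε


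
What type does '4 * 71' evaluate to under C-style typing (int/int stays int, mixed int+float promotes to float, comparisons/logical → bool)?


Operand types: int * int
Rule: mixed int/float promotes to float; int/int stays int
Result type: int


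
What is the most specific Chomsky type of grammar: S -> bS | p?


Right-linear: every RHS is a terminal or a terminal followed by one nonterminal
Classification: Type 3 (Regular)


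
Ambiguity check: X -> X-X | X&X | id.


'id-id&id' has two parse trees (no precedence encoded between - and &)
Ambiguous


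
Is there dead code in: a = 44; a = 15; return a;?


first assignment to a is overwritten before any read
Dead: 'a = 44'


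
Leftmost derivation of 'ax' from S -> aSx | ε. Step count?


Derivation: S => aSx => ax
Steps: 2


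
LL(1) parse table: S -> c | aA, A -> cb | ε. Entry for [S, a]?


For [S, a]: 'a' ∈ FIRST(aA)
Entry: S -> aA


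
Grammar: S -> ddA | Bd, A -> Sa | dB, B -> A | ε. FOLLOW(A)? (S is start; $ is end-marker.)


$ ∈ FOLLOW(S). For each A -> αBβ: add FIRST(β)\{ε} to FOLLOW(B); if β nullable, add FOLLOW(A).
FOLLOW(A) = {$, a, d}


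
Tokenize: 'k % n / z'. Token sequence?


Scan left to right, longest-match per lexeme
Tokens: ID(k), OP(%), ID(n), OP(/), ID(z)


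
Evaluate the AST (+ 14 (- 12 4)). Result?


Evaluate inner: (- 12 4) = 8
Evaluate root: (+ 14 8) = 22
Result: 22


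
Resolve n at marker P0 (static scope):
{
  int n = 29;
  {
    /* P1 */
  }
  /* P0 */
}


n declared in the same block as P0
n = 29


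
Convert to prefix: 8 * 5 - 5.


left-to-right (same/higher precedence on left): tree is (- (* 8 5) 5)
Prefix: - * 8 5 5


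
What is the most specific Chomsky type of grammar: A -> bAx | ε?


Single nonterminal LHS, but b^n x^n is not regular
Classification: Type 2 (Context-Free)


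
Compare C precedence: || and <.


'<' is relational (level 7); '||' is logical OR (level 1)
Higher level binds tighter
'<' has higher precedence than '||'


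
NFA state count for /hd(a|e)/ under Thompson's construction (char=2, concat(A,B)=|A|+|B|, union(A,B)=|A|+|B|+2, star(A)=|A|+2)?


Syntax tree has 4 char leaf(s), 1 union(s), 0 star(s)
chars contribute 4×2 = 8; each union adds +2; each star adds +2
Total: 8 + 2 + 0 = 10 states


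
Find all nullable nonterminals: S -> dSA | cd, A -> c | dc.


A nonterminal is nullable iff some alternative derives ε (directly, or every symbol in it is nullable)
Nullable: {}


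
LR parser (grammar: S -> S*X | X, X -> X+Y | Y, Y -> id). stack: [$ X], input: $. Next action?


lookahead ∉ {+} so X won't extend; reduce S -> X
Action: reduce (S -> X)


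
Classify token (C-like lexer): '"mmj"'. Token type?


Pattern: double-quoted sequence
Type: STRING_LITERAL


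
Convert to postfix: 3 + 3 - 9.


Left to right (same or higher precedence on left)
Postfix: 3 3 + 9 -


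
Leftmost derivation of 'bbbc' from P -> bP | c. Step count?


Derivation: P => bP => bbP => bbbP => bbbc
Steps: 4


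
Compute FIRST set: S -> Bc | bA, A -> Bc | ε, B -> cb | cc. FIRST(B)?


Per alternative of B: FIRST(cb) = {c}; FIRST(cc) = {c}
FIRST(B) = {c}


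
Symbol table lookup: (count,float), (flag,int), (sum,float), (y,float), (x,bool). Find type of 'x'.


Lookup 'x' → type bool


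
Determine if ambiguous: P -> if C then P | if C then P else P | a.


dangling else: 'if C then if C then a else a' parses two ways
Ambiguous


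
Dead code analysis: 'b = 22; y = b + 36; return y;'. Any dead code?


b is read by y's definition; y is returned
No dead code


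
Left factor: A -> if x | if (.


Common prefix: 'if'
Factored: A -> if A', A' -> x | (


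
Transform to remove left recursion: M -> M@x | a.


Left-recursive alternatives: M@x; non-recursive: a
Introduce M': M -> aM', M' -> @xM' | ε


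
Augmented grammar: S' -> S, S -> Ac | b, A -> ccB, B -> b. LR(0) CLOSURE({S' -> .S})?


Start: S' -> .S
For each item with dot before a nonterminal B, add B -> .γ for every B-production
Closure: [S' -> .S, S -> .Ac, S -> .b, A -> .ccB]


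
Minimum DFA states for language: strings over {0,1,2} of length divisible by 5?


Track length mod 5: states 0..4, accept at 0
Minimal DFA: 5 states


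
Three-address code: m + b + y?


Break into single-operator statements:
t1 = m + b
t2 = t1 + y


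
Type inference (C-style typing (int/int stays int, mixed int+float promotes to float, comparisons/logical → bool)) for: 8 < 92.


Operand types: int < int
Rule: comparison yields bool
Result type: bool


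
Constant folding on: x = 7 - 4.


7 - 4 = 3 at compile time
Optimized: x = 3


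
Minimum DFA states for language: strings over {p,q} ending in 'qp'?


Track the longest suffix of input matching a prefix of 'qp': 3 classes (prefixes of length 0..2)
Minimal DFA: 3 states


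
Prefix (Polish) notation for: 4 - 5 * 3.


'*' binds tighter: tree is (- 4 (* 5 3))
Prefix: - 4 * 5 3


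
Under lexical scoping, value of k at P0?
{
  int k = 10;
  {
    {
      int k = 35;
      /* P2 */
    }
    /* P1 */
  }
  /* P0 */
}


k declared in the same block as P0
k = 10


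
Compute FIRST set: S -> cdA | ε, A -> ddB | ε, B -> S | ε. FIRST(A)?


Per alternative of A: FIRST(ddB) = {d}; FIRST(ε) = {ε}
FIRST(A) = {d, ε}


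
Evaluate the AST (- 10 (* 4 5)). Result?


Evaluate inner: (* 4 5) = 20
Evaluate root: (- 10 20) = -10
Result: -10


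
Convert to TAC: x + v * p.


Break into single-operator statements:
t1 = v * p
t2 = x + t1


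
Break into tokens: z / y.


Scan left to right, longest-match per lexeme
Tokens: ID(z), OP(/), ID(y)


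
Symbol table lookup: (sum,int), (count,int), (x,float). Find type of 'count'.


Lookup 'count' → type int


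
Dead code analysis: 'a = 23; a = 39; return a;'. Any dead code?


first assignment to a is overwritten before any read
Dead: 'a = 23'


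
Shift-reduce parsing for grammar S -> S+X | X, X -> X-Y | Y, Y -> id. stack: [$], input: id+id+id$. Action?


no handle on stack; shift 'id'
Action: shift


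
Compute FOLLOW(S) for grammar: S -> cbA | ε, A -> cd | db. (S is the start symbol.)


$ ∈ FOLLOW(S). For each A -> αBβ: add FIRST(β)\{ε} to FOLLOW(B); if β nullable, add FOLLOW(A).
FOLLOW(S) = {$}


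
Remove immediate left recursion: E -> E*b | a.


Left-recursive alternatives: E*b; non-recursive: a
Introduce E': E -> aE', E' -> *bE' | ε


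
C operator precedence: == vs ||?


'==' is equality (level 6); '||' is logical OR (level 1)
Higher level binds tighter
'==' has higher precedence than '||'


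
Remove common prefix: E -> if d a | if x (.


Common prefix: 'if'
Factored: E -> if E', E' -> d a | x (


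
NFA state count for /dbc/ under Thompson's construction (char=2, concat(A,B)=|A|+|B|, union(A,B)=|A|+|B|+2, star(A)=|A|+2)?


Syntax tree has 3 char leaf(s), 0 union(s), 0 star(s)
chars contribute 3×2 = 6; each union adds +2; each star adds +2
Total: 6 + 0 + 0 = 6 states


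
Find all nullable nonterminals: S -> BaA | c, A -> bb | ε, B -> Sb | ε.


A nonterminal is nullable iff some alternative derives ε (directly, or every symbol in it is nullable)
Nullable: {A, B}


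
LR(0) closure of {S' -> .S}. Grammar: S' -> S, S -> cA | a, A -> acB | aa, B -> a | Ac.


Start: S' -> .S
For each item with dot before a nonterminal B, add B -> .γ for every B-production
Closure: [S' -> .S, S -> .cA, S -> .a]


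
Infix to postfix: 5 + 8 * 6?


* has higher precedence, evaluate 8*6 first
Postfix: 5 8 6 * +


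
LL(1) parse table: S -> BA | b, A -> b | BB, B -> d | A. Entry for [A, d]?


For [A, d]: 'd' ∈ FIRST(BB)
Entry: A -> BB


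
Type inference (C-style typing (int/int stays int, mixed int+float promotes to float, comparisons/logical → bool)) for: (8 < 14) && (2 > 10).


Operand types: bool && bool
Rule: logical operators take bool operands and yield bool
Result type: bool


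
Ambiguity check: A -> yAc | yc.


balanced y^n…c^n: each string has a unique parse
Unambiguous


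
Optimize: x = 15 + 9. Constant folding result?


15 + 9 = 24 at compile time
Optimized: x = 24


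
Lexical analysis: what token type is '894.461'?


Pattern: digits with a decimal point
Type: FLOAT_LITERAL


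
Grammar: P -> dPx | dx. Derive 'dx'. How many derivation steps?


Derivation: P => dx
Steps: 1


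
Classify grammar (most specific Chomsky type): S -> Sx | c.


Left-linear: every RHS is a terminal or one nonterminal followed by a terminal
Classification: Type 3 (Regular)


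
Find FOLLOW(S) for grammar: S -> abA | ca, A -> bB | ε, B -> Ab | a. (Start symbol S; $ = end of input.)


$ ∈ FOLLOW(S). For each A -> αBβ: add FIRST(β)\{ε} to FOLLOW(B); if β nullable, add FOLLOW(A).
FOLLOW(S) = {$}


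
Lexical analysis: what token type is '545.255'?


Pattern: digits with a decimal point
Type: FLOAT_LITERAL


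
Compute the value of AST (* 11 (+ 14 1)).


Evaluate inner: (+ 14 1) = 15
Evaluate root: (* 11 15) = 165
Result: 165


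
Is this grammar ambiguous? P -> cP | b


right-linear, alternatives start with distinct terminals 'c' vs 'b': unique leftmost derivation
Unambiguous


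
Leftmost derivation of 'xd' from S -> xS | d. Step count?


Derivation: S => xS => xd
Steps: 2


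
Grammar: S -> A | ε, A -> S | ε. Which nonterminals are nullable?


A nonterminal is nullable iff some alternative derives ε (directly, or every symbol in it is nullable)
Nullable: {A, S}


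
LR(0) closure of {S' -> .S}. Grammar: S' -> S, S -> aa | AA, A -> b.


Start: S' -> .S
For each item with dot before a nonterminal B, add B -> .γ for every B-production
Closure: [S' -> .S, S -> .aa, S -> .AA, A -> .b]


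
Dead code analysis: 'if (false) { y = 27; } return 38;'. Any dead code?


condition is constant false, so the whole block is unreachable
Dead: 'if (false) { y = 27; }'


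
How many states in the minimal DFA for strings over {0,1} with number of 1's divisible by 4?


Track (count of 1) mod 4: states 0..3, accept at 0
Minimal DFA: 4 states


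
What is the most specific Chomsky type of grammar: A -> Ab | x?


Left-linear: every RHS is a terminal or one nonterminal followed by a terminal
Classification: Type 3 (Regular)


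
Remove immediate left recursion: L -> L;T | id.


Left-recursive alternatives: L;T; non-recursive: id
Introduce L': L -> idL', L' -> ;TL' | ε


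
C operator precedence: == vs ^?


'==' is equality (level 6); '^' is bitwise XOR (level 4)
Higher level binds tighter
'==' has higher precedence than '^'


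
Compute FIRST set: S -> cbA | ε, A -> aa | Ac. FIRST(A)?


Per alternative of A: FIRST(aa) = {a}; FIRST(Ac) = {a}
FIRST(A) = {a}


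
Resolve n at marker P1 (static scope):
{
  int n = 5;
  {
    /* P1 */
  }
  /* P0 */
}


P1's block does not declare n; resolves to the enclosing declaration at depth 0
n = 5


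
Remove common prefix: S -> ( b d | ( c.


Common prefix: '('
Factored: S -> ( S', S' -> b d | c


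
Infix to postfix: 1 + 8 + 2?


Left to right (same or higher precedence on left)
Postfix: 1 8 + 2 +


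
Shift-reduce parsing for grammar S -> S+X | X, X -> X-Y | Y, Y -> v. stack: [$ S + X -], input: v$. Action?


no handle; shift 'v'
Action: shift


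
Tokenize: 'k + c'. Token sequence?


Scan left to right, longest-match per lexeme
Tokens: ID(k), OP(+), ID(c)


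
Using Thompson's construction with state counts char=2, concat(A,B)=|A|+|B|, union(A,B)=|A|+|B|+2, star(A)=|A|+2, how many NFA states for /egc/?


Syntax tree has 3 char leaf(s), 0 union(s), 0 star(s)
chars contribute 3×2 = 6; each union adds +2; each star adds +2
Total: 6 + 0 + 0 = 6 states


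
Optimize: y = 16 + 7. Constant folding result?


16 + 7 = 23 at compile time
Optimized: y = 23


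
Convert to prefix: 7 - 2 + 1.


left-to-right (same/higher precedence on left): tree is (+ (- 7 2) 1)
Prefix: + - 7 2 1


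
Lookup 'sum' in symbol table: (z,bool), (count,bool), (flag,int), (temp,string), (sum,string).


Lookup 'sum' → type string


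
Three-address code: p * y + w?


Break into single-operator statements:
t1 = p * y
t2 = t1 + w


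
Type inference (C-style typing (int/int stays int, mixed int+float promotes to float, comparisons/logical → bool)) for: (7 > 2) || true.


Operand types: bool || bool
Rule: logical operators take bool operands and yield bool
Result type: bool


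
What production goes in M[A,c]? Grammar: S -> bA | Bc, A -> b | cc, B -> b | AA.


For [A, c]: 'c' ∈ FIRST(cc)
Entry: A -> cc


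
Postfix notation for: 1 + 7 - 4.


Left to right (same or higher precedence on left)
Postfix: 1 7 + 4 -


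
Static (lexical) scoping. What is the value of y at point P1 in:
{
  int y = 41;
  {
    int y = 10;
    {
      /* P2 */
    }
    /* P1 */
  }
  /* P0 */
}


y declared in the same block as P1
y = 10


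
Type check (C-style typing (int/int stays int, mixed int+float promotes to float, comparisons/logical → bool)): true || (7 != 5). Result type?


Operand types: bool || bool
Rule: logical operators take bool operands and yield bool
Result type: bool


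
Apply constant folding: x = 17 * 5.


17 * 5 = 85 at compile time
Optimized: x = 85


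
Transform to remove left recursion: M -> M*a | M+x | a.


Left-recursive alternatives: M*a, M+x; non-recursive: a
Introduce M': M -> aM', M' -> *aM' | +xM' | ε


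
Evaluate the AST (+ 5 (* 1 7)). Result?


Evaluate inner: (* 1 7) = 7
Evaluate root: (+ 5 7) = 12
Result: 12


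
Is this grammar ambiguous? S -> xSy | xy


balanced x^n…y^n: each string has a unique parse
Unambiguous


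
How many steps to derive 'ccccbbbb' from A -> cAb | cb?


Derivation: A => cAb => ccAbb => cccAbbb => ccccbbbb
Steps: 4


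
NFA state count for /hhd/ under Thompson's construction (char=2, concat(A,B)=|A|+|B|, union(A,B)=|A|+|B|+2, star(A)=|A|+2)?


Syntax tree has 3 char leaf(s), 0 union(s), 0 star(s)
chars contribute 3×2 = 6; each union adds +2; each star adds +2
Total: 6 + 0 + 0 = 6 states


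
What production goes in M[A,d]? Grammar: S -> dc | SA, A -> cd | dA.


For [A, d]: 'd' ∈ FIRST(dA)
Entry: A -> dA


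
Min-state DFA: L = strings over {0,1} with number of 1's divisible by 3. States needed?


Track (count of 1) mod 3: states 0..2, accept at 0
Minimal DFA: 3 states


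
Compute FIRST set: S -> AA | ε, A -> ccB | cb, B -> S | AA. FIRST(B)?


Per alternative of B: FIRST(S) = {c, ε}; FIRST(AA) = {c}
FIRST(B) = {c, ε}


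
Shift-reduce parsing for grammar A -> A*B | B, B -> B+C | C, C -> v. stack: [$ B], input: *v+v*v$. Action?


lookahead ∉ {+} so B won't extend; reduce A -> B
Action: reduce (A -> B)


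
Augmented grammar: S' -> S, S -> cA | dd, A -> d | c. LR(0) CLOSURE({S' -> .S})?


Start: S' -> .S
For each item with dot before a nonterminal B, add B -> .γ for every B-production
Closure: [S' -> .S, S -> .cA, S -> .dd]


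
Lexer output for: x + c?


Scan left to right, longest-match per lexeme
Tokens: ID(x), OP(+), ID(c)


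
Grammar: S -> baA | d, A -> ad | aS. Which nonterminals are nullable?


A nonterminal is nullable iff some alternative derives ε (directly, or every symbol in it is nullable)
Nullable: {}


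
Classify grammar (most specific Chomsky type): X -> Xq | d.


Left-linear: every RHS is a terminal or one nonterminal followed by a terminal
Classification: Type 3 (Regular)


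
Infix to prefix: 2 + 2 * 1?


'*' binds tighter: tree is (+ 2 (* 2 1))
Prefix: + 2 * 2 1


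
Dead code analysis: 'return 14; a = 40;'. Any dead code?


statement follows a return and is unreachable
Dead: 'a = 40'


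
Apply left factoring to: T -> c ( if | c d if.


Common prefix: 'c'
Factored: T -> c T', T' -> ( if | d if


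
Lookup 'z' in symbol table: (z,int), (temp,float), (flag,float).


Lookup 'z' → type int


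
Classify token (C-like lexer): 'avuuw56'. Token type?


Pattern: letter/underscore followed by alphanumerics, not a keyword
Type: IDENTIFIER


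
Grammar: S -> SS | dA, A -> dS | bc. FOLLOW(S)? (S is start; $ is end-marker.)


$ ∈ FOLLOW(S). For each A -> αBβ: add FIRST(β)\{ε} to FOLLOW(B); if β nullable, add FOLLOW(A).
FOLLOW(S) = {$, d}


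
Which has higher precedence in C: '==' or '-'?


'-' is additive (level 9); '==' is equality (level 6)
Higher level binds tighter
'-' has higher precedence than '=='


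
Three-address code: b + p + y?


Break into single-operator statements:
t1 = b + p
t2 = t1 + y


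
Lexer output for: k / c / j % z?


Scan left to right, longest-match per lexeme
Tokens: ID(k), OP(/), ID(c), OP(/), ID(j), OP(%), ID(z)


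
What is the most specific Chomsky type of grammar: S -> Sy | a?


Left-linear: every RHS is a terminal or one nonterminal followed by a terminal
Classification: Type 3 (Regular)


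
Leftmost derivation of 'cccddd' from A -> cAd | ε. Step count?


Derivation: A => cAd => ccAdd => cccAddd => cccddd
Steps: 4


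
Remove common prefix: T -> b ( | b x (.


Common prefix: 'b'
Factored: T -> b T', T' -> ( | x (


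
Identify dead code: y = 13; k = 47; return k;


y is assigned but never read
Dead: 'y = 13'


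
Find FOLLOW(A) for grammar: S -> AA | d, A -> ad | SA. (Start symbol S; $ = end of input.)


$ ∈ FOLLOW(S). For each A -> αBβ: add FIRST(β)\{ε} to FOLLOW(B); if β nullable, add FOLLOW(A).
FOLLOW(A) = {$, a, d}


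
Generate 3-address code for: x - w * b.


Break into single-operator statements:
t1 = w * b
t2 = x - t1


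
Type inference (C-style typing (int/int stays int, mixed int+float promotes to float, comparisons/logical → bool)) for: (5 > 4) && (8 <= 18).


Operand types: bool && bool
Rule: logical operators take bool operands and yield bool
Result type: bool


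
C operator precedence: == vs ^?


'==' is equality (level 6); '^' is bitwise XOR (level 4)
Higher level binds tighter
'==' has higher precedence than '^'


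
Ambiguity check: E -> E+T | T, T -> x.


precedence layered via separate nonterminal T: deterministic
Unambiguous


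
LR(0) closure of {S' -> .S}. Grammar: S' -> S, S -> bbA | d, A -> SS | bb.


Start: S' -> .S
For each item with dot before a nonterminal B, add B -> .γ for every B-production
Closure: [S' -> .S, S -> .bbA, S -> .d]


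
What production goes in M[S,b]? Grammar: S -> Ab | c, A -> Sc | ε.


For [S, b]: 'b' ∈ FIRST(Ab)
Entry: S -> Ab


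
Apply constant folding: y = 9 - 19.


9 - 19 = -10 at compile time
Optimized: y = -10


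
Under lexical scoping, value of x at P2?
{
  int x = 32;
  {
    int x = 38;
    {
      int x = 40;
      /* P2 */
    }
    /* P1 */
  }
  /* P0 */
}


x declared in the same block as P2
x = 40


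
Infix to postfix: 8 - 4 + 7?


Left to right (same or higher precedence on left)
Postfix: 8 4 - 7 +


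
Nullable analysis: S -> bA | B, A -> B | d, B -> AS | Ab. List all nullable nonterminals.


A nonterminal is nullable iff some alternative derives ε (directly, or every symbol in it is nullable)
Nullable: {}


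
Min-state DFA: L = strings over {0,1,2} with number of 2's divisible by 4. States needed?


Track (count of 2) mod 4: states 0..3, accept at 0
Minimal DFA: 4 states


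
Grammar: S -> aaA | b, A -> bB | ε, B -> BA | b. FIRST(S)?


Per alternative of S: FIRST(aaA) = {a}; FIRST(b) = {b}
FIRST(S) = {a, b}


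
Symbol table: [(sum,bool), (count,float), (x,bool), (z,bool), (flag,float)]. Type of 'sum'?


Lookup 'sum' → type bool


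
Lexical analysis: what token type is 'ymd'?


Pattern: letter/underscore followed by alphanumerics, not a keyword
Type: IDENTIFIER


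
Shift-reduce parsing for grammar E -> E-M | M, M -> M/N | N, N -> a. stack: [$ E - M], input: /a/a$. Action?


'/' can extend M; shift to build M -> M/N
Action: shift


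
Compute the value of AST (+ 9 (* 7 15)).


Evaluate inner: (* 7 15) = 105
Evaluate root: (+ 9 105) = 114
Result: 114


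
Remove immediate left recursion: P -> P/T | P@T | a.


Left-recursive alternatives: P/T, P@T; non-recursive: a
Introduce P': P -> aP', P' -> /TP' | @TP' | ε


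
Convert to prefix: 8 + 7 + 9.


left-to-right (same/higher precedence on left): tree is (+ (+ 8 7) 9)
Prefix: + + 8 7 9


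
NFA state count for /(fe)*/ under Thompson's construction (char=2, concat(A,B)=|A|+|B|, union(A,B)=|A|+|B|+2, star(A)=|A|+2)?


Syntax tree has 2 char leaf(s), 0 union(s), 1 star(s)
chars contribute 2×2 = 4; each union adds +2; each star adds +2
Total: 4 + 0 + 2 = 6 states


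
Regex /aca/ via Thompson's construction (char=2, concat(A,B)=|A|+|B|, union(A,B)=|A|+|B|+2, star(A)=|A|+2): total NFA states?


Syntax tree has 3 char leaf(s), 0 union(s), 0 star(s)
chars contribute 3×2 = 6; each union adds +2; each star adds +2
Total: 6 + 0 + 0 = 6 states
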